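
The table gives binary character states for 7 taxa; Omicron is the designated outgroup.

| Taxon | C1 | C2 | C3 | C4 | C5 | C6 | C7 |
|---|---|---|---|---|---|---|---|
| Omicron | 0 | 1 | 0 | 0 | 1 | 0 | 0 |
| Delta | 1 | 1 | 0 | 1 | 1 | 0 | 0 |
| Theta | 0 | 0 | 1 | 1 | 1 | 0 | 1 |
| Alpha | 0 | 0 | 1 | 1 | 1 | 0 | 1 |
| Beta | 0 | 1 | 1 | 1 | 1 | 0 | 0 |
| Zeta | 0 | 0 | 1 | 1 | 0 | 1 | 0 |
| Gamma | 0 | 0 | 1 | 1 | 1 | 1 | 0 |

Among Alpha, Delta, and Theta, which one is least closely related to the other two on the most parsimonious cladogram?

Delta

Character polarity is set by the outgroup: the derived state is whichever differs from the outgroup's state, so for C2, C5 the derived state is '0', and for the remaining characters it is '1'.
C1 (derived state '1') is unique to Delta (autapomorphy; uninformative for grouping).
C2: derived state '0' in Alpha, Gamma, Theta, and Zeta only — synapomorphy for {Alpha, Gamma, Theta, Zeta}.
Only Alpha, Beta, Gamma, Theta, and Zeta show the derived state '1' for C3, supporting them as a clade.
C4 (derived state '1') is shared by all ingroup taxa — unites the whole ingroup.
C5: derived state '0' in Zeta only — an autapomorphy, so it tells us nothing about relationships among taxa.
C6 (derived state '1') is shared by Gamma and Zeta — a synapomorphy uniting that clade.
C7 (derived state '1') is shared by Alpha and Theta — a synapomorphy uniting that clade.
Most parsimonious ingroup topology: (Delta,(((Theta,Alpha),(Zeta,Gamma)),Beta)).
Theta and Alpha share a more recent common ancestor with each other than either does with Delta, so Delta is the least closely related of the three.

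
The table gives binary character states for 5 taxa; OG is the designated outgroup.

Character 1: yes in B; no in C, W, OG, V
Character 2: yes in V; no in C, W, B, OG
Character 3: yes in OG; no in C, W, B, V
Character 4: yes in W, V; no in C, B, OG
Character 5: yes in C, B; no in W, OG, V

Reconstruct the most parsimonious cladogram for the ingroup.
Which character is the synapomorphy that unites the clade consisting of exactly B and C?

Character polarity is set by the outgroup: the derived state is whichever differs from the outgroup's state, so for Character 3 the derived state is 'no', and for the remaining characters it is 'yes'.
Character 1 (derived state 'yes') is unique to B (autapomorphy; uninformative for grouping).
Character 2: derived state 'yes' in V only — an autapomorphy, so it tells us nothing about relationships among taxa.
Character 3 (derived state 'no') is shared by all ingroup taxa — unites the whole ingroup.
Character 4 (derived state 'yes') is shared by V and W — a synapomorphy uniting that clade.
Only B and C show the derived state 'yes' for Character 5, supporting them as a clade.
Most parsimonious ingroup topology: ((C,B),(V,W)).
The clade {B, C} is supported by Character 5: its derived state 'yes' occurs in exactly those taxa and in no other taxon (including the outgroup).

Character 5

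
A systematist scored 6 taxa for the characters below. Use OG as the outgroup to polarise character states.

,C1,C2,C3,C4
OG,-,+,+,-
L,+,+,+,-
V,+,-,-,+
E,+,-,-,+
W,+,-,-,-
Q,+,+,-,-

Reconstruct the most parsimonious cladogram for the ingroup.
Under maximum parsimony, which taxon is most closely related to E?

Character polarity is set by the outgroup: the derived state is whichever differs from the outgroup's state, so for C2, C3 the derived state is '-', and for the remaining characters it is '+'.
All ingroup taxa share the derived state '+' for C1; it defines the ingroup but does not resolve relationships within it.
Only E, V, and W show the derived state '-' for C2, supporting them as a clade.
Only E, Q, V, and W show the derived state '-' for C3, supporting them as a clade.
C4: derived state '+' in E and V only — synapomorphy for {E, V}.
Most parsimonious ingroup topology: (L,(((V,E),W),Q)).
E and V form a cherry on this tree, so they are sister taxa.

V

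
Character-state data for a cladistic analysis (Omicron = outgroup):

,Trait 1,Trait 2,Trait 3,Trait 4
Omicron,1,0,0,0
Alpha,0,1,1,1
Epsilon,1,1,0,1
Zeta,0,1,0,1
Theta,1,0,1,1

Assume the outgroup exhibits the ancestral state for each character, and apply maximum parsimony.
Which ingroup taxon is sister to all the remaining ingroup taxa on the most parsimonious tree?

Character polarity is set by the outgroup: the derived state is whichever differs from the outgroup's state, so for Trait 1 the derived state is '0', and for the remaining characters it is '1'.
Only Alpha and Zeta show the derived state '0' for Trait 1, supporting them as a clade.
Trait 2 (derived state '1') is shared by Alpha, Epsilon, and Zeta — a synapomorphy uniting that clade.
Trait 3 (state '1') occurs in Alpha and Theta but conflicts with the nesting implied by the other characters — most parsimoniously interpreted as homoplasy.
Trait 4 (derived state '1') is shared by all ingroup taxa — unites the whole ingroup.
Most parsimonious ingroup topology: (((Alpha,Zeta),Epsilon),Theta).
Theta is sister to the clade containing all other ingroup taxa, so it is the earliest-diverging (most basal) ingroup lineage.

Theta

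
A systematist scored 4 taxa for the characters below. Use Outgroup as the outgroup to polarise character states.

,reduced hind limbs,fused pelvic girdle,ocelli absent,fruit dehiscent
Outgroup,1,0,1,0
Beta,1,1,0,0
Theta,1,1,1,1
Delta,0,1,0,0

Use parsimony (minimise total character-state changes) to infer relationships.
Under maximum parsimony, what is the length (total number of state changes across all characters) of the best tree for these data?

4

Character polarity is set by the outgroup: the derived state is whichever differs from the outgroup's state, so for reduced hind limbs, ocelli absent the derived state is '0', and for the remaining characters it is '1'.
reduced hind limbs (derived state '0') is unique to Delta (autapomorphy; uninformative for grouping).
All ingroup taxa share the derived state '1' for fused pelvic girdle; it defines the ingroup but does not resolve relationships within it.
ocelli absent (derived state '0') is shared by Beta and Delta — a synapomorphy uniting that clade.
fruit dehiscent: derived state '1' in Theta only — an autapomorphy, so it tells us nothing about relationships among taxa.
Most parsimonious ingroup topology: ((Beta,Delta),Theta).
Changes per character on this tree: reduced hind limbs: 1; fused pelvic girdle: 1; ocelli absent: 1; fruit dehiscent: 1.
Total = 4.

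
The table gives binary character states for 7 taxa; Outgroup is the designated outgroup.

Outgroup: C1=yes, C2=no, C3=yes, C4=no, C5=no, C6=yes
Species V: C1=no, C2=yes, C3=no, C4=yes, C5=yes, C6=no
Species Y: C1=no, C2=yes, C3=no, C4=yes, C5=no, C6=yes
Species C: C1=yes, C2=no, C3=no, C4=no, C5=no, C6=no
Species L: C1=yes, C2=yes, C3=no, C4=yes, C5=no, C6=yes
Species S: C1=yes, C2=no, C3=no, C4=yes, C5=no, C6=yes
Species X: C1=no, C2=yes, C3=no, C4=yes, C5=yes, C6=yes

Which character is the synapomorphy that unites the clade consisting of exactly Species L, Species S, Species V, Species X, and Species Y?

Character polarity is set by the outgroup: the derived state is whichever differs from the outgroup's state, so for C1, C3, C6 the derived state is 'no', and for the remaining characters it is 'yes'.
C1: derived state 'no' in Species V, Species X, and Species Y only — synapomorphy for {Species V, Species X, Species Y}.
Only Species L, Species V, Species X, and Species Y show the derived state 'yes' for C2, supporting them as a clade.
C3 (derived state 'no') is shared by all ingroup taxa — unites the whole ingroup.
Only Species L, Species S, Species V, Species X, and Species Y show the derived state 'yes' for C4, supporting them as a clade.
C5 (derived state 'yes') is shared by Species V and Species X — a synapomorphy uniting that clade.
C6 (state 'no') occurs in Species C and Species V but conflicts with the nesting implied by the other characters — most parsimoniously interpreted as homoplasy.
Most parsimonious ingroup topology: (((((Species V,Species X),Species Y),Species L),Species S),Species C).
The clade {Species L, Species S, Species V, Species X, Species Y} is supported by C4: its derived state 'yes' occurs in exactly those taxa and in no other taxon (including the outgroup).

C4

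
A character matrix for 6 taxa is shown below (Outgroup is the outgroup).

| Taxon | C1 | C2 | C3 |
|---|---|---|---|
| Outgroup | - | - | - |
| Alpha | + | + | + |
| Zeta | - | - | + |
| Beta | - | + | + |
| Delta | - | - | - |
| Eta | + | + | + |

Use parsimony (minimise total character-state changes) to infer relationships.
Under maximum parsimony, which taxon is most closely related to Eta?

Alpha

The outgroup has state '-' for every character, so '+' is the derived state throughout.
C1 (derived state '+') is shared by Alpha and Eta — a synapomorphy uniting that clade.
Only Alpha, Beta, and Eta show the derived state '+' for C2, supporting them as a clade.
C3 (derived state '+') is shared by Alpha, Beta, Eta, and Zeta — a synapomorphy uniting that clade.
Most parsimonious ingroup topology: ((((Alpha,Eta),Beta),Zeta),Delta).
Eta and Alpha form a cherry on this tree, so they are sister taxa.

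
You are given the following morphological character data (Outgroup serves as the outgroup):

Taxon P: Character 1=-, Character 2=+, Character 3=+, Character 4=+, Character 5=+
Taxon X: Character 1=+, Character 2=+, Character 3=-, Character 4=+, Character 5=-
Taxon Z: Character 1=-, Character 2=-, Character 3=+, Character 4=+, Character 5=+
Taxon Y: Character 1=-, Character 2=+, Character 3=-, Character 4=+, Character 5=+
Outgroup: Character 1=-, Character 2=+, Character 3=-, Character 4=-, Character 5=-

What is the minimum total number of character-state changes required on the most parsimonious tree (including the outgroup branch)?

Character polarity is set by the outgroup: the derived state is whichever differs from the outgroup's state, so for Character 2 the derived state is '-', and for the remaining characters it is '+'.
Character 1 (derived state '+') is unique to Taxon X (autapomorphy; uninformative for grouping).
Character 2: derived state '-' in Taxon Z only — an autapomorphy, so it tells us nothing about relationships among taxa.
Character 3 (derived state '+') is shared by Taxon P and Taxon Z — a synapomorphy uniting that clade.
All ingroup taxa share the derived state '+' for Character 4; it defines the ingroup but does not resolve relationships within it.
Only Taxon P, Taxon Y, and Taxon Z show the derived state '+' for Character 5, supporting them as a clade.
Most parsimonious ingroup topology: (Taxon X,((Taxon P,Taxon Z),Taxon Y)).
Changes per character on this tree: Character 1: 1; Character 2: 1; Character 3: 1; Character 4: 1; Character 5: 1.
Total = 5.

5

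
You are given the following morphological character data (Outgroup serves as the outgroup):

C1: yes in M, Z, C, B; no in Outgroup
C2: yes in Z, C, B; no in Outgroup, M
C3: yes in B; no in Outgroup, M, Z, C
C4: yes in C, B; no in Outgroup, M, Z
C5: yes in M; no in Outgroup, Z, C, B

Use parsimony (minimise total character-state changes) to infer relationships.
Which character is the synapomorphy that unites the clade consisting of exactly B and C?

The outgroup has state 'no' for every character, so 'yes' is the derived state throughout.
All ingroup taxa share the derived state 'yes' for C1; it defines the ingroup but does not resolve relationships within it.
C2: derived state 'yes' in B, C, and Z only — synapomorphy for {B, C, Z}.
C3 (derived state 'yes') is unique to B (autapomorphy; uninformative for grouping).
C4 (derived state 'yes') is shared by B and C — a synapomorphy uniting that clade.
C5 (derived state 'yes') is unique to M (autapomorphy; uninformative for grouping).
Most parsimonious ingroup topology: (M,(Z,(C,B))).
The clade {B, C} is supported by C4: its derived state 'yes' occurs in exactly those taxa and in no other taxon (including the outgroup).

C4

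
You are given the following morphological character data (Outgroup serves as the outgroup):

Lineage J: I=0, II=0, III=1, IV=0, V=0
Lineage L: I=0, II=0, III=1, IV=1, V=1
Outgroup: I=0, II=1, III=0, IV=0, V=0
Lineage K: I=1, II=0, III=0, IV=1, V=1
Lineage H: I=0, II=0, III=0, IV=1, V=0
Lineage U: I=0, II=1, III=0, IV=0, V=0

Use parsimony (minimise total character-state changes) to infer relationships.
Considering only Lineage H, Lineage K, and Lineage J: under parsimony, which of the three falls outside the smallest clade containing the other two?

Lineage J

Character polarity is set by the outgroup: the derived state is whichever differs from the outgroup's state, so for II the derived state is '0', and for the remaining characters it is '1'.
I (derived state '1') is unique to Lineage K (autapomorphy; uninformative for grouping).
Only Lineage H, Lineage J, Lineage K, and Lineage L show the derived state '0' for II, supporting them as a clade.
III groups Lineage J and Lineage L, which is incompatible with the clades supported by the remaining characters; treating it as convergent (homoplasy) costs fewer steps than any alternative tree.
IV: derived state '1' in Lineage H, Lineage K, and Lineage L only — synapomorphy for {Lineage H, Lineage K, Lineage L}.
Only Lineage K and Lineage L show the derived state '1' for V, supporting them as a clade.
Most parsimonious ingroup topology: (((Lineage H,(Lineage L,Lineage K)),Lineage J),Lineage U).
Lineage K and Lineage H share a more recent common ancestor with each other than either does with Lineage J, so Lineage J is the least closely related of the three.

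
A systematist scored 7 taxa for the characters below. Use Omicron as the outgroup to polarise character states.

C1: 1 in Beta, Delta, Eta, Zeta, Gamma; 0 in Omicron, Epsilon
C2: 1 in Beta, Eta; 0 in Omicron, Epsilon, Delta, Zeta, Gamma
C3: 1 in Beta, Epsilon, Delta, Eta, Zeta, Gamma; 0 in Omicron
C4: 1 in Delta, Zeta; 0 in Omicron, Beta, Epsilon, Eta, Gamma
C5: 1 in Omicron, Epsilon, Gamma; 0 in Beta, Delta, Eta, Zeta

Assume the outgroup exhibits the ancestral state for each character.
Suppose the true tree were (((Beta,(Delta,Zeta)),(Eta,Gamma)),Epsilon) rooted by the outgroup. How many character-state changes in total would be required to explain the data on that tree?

Map each character onto (((Beta,(Delta,Zeta)),(Eta,Gamma)),Epsilon) (rooted by Omicron) and count the minimum state changes it requires (Fitch parsimony):
C1: 1; C2: 2; C3: 1; C4: 1; C5: 2.
Total tree length = 7.

7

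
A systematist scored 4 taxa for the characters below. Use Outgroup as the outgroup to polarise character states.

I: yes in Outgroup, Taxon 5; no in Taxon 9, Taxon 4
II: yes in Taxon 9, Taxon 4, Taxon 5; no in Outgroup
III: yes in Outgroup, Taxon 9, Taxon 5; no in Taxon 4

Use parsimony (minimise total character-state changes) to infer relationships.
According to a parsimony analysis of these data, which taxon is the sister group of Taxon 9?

Taxon 4

Character polarity is set by the outgroup: the derived state is whichever differs from the outgroup's state, so for I, III the derived state is 'no', and for the remaining characters it is 'yes'.
I (derived state 'no') is shared by Taxon 4 and Taxon 9 — a synapomorphy uniting that clade.
II (derived state 'yes') is shared by all ingroup taxa — unites the whole ingroup.
III (derived state 'no') is unique to Taxon 4 (autapomorphy; uninformative for grouping).
Most parsimonious ingroup topology: ((Taxon 9,Taxon 4),Taxon 5).
Taxon 9 and Taxon 4 form a cherry on this tree, so they are sister taxa.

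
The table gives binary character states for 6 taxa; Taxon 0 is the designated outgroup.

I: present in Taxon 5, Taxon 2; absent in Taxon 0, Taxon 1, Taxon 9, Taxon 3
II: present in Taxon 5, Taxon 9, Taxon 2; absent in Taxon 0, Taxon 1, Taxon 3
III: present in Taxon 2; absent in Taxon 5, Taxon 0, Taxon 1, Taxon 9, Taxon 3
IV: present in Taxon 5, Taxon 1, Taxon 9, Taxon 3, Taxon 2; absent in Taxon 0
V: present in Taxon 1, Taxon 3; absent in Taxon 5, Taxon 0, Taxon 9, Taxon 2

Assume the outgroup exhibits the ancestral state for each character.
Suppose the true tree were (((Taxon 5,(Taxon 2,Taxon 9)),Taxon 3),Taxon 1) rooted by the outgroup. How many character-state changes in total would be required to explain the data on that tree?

Map each character onto (((Taxon 5,(Taxon 2,Taxon 9)),Taxon 3),Taxon 1) (rooted by Taxon 0) and count the minimum state changes it requires (Fitch parsimony):
I: 2; II: 1; III: 1; IV: 1; V: 2.
Total tree length = 7.

7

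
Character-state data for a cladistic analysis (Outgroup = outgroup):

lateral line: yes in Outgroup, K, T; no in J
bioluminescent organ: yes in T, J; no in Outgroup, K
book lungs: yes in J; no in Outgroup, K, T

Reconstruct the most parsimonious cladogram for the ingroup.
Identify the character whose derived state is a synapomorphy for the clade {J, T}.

Character polarity is set by the outgroup: the derived state is whichever differs from the outgroup's state, so for lateral line the derived state is 'no', and for the remaining characters it is 'yes'.
lateral line: derived state 'no' in J only — an autapomorphy, so it tells us nothing about relationships among taxa.
bioluminescent organ: derived state 'yes' in J and T only — synapomorphy for {J, T}.
book lungs: derived state 'yes' in J only — an autapomorphy, so it tells us nothing about relationships among taxa.
Most parsimonious ingroup topology: (K,(T,J)).
The clade {J, T} is supported by bioluminescent organ: its derived state 'yes' occurs in exactly those taxa and in no other taxon (including the outgroup).

bioluminescent organ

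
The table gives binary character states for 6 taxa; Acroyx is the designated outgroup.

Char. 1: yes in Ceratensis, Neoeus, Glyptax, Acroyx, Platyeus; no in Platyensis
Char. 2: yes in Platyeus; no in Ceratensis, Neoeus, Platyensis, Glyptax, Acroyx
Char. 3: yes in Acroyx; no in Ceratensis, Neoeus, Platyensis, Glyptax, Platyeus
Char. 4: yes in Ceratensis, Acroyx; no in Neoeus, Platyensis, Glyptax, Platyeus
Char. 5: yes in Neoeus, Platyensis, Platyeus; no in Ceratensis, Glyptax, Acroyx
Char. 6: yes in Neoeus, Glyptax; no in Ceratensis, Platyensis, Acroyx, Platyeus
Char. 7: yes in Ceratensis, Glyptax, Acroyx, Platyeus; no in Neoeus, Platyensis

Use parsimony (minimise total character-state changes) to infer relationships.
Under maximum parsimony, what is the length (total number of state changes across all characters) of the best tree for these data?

Character polarity is set by the outgroup: the derived state is whichever differs from the outgroup's state, so for Char. 1, Char. 3, Char. 4, Char. 7 the derived state is 'no', and for the remaining characters it is 'yes'.
Char. 1 (derived state 'no') is unique to Platyensis (autapomorphy; uninformative for grouping).
Char. 2 (derived state 'yes') is unique to Platyeus (autapomorphy; uninformative for grouping).
All ingroup taxa share the derived state 'no' for Char. 3; it defines the ingroup but does not resolve relationships within it.
Char. 4: derived state 'no' in Glyptax, Neoeus, Platyensis, and Platyeus only — synapomorphy for {Glyptax, Neoeus, Platyensis, Platyeus}.
Only Neoeus, Platyensis, and Platyeus show the derived state 'yes' for Char. 5, supporting them as a clade.
Char. 6 groups Glyptax and Neoeus, which is incompatible with the clades supported by the remaining characters; treating it as convergent (homoplasy) costs fewer steps than any alternative tree.
Only Neoeus and Platyensis show the derived state 'no' for Char. 7, supporting them as a clade.
Most parsimonious ingroup topology: (Ceratensis,(((Neoeus,Platyensis),Platyeus),Glyptax)).
Changes per character on this tree: Char. 1: 1; Char. 2: 1; Char. 3: 1; Char. 4: 1; Char. 5: 1; Char. 6: 2; Char. 7: 1.
Total = 8.

8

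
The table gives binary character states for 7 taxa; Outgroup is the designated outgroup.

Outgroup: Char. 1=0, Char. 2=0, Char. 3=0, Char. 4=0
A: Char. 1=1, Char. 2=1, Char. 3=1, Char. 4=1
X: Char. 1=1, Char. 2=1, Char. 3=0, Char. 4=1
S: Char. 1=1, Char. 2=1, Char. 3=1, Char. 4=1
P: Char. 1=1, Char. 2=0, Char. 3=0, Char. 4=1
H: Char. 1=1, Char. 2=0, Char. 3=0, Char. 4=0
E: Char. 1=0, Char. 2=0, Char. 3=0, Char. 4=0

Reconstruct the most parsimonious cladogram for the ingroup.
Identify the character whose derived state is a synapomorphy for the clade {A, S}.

Char. 3

The outgroup has state '0' for every character, so '1' is the derived state throughout.
Char. 1: derived state '1' in A, H, P, S, and X only — synapomorphy for {A, H, P, S, X}.
Char. 2 (derived state '1') is shared by A, S, and X — a synapomorphy uniting that clade.
Char. 3 (derived state '1') is shared by A and S — a synapomorphy uniting that clade.
Only A, P, S, and X show the derived state '1' for Char. 4, supporting them as a clade.
Most parsimonious ingroup topology: (((((A,S),X),P),H),E).
The clade {A, S} is supported by Char. 3: its derived state '1' occurs in exactly those taxa and in no other taxon (including the outgroup).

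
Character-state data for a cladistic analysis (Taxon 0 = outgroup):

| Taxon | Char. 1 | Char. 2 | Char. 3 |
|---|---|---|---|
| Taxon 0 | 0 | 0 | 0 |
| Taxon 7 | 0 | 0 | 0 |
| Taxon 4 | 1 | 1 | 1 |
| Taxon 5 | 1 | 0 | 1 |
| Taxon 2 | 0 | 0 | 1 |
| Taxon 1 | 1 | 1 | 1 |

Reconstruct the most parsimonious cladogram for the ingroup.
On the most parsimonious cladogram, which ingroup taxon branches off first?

Taxon 7

The outgroup has state '0' for every character, so '1' is the derived state throughout.
Char. 1 (derived state '1') is shared by Taxon 1, Taxon 4, and Taxon 5 — a synapomorphy uniting that clade.
Only Taxon 1 and Taxon 4 show the derived state '1' for Char. 2, supporting them as a clade.
Char. 3: derived state '1' in Taxon 1, Taxon 2, Taxon 4, and Taxon 5 only — synapomorphy for {Taxon 1, Taxon 2, Taxon 4, Taxon 5}.
Most parsimonious ingroup topology: (Taxon 7,(((Taxon 4,Taxon 1),Taxon 5),Taxon 2)).
Taxon 7 is sister to the clade containing all other ingroup taxa, so it is the earliest-diverging (most basal) ingroup lineage.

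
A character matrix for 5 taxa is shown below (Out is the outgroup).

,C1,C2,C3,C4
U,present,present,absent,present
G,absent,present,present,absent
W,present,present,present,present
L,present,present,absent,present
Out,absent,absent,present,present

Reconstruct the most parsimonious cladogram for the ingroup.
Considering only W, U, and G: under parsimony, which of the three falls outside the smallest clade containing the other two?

Character polarity is set by the outgroup: the derived state is whichever differs from the outgroup's state, so for C3, C4 the derived state is 'absent', and for the remaining characters it is 'present'.
Only L, U, and W show the derived state 'present' for C1, supporting them as a clade.
C2 (derived state 'present') is shared by all ingroup taxa — unites the whole ingroup.
Only L and U show the derived state 'absent' for C3, supporting them as a clade.
C4: derived state 'absent' in G only — an autapomorphy, so it tells us nothing about relationships among taxa.
Most parsimonious ingroup topology: (G,((U,L),W)).
U and W share a more recent common ancestor with each other than either does with G, so G is the least closely related of the three.

G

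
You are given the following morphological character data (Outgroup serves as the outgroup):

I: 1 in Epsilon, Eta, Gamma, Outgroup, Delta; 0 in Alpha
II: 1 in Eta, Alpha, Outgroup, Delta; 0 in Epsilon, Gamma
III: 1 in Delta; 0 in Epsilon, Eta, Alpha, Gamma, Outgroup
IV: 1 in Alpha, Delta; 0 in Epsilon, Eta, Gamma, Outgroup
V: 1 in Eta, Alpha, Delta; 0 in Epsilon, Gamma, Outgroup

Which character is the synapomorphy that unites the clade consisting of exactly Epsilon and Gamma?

Character polarity is set by the outgroup: the derived state is whichever differs from the outgroup's state, so for I, II the derived state is '0', and for the remaining characters it is '1'.
I (derived state '0') is unique to Alpha (autapomorphy; uninformative for grouping).
II (derived state '0') is shared by Epsilon and Gamma — a synapomorphy uniting that clade.
III: derived state '1' in Delta only — an autapomorphy, so it tells us nothing about relationships among taxa.
IV (derived state '1') is shared by Alpha and Delta — a synapomorphy uniting that clade.
V (derived state '1') is shared by Alpha, Delta, and Eta — a synapomorphy uniting that clade.
Most parsimonious ingroup topology: ((Epsilon,Gamma),(Eta,(Alpha,Delta))).
The clade {Epsilon, Gamma} is supported by II: its derived state '0' occurs in exactly those taxa and in no other taxon (including the outgroup).

II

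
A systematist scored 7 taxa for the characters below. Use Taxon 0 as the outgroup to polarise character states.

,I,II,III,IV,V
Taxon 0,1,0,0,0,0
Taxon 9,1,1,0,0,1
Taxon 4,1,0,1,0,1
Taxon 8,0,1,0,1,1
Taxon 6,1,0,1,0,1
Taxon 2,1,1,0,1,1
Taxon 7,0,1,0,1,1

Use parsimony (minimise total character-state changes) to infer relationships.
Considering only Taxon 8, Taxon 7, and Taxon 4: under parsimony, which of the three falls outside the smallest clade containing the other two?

Taxon 4

Character polarity is set by the outgroup: the derived state is whichever differs from the outgroup's state, so for I the derived state is '0', and for the remaining characters it is '1'.
I: derived state '0' in Taxon 7 and Taxon 8 only — synapomorphy for {Taxon 7, Taxon 8}.
Only Taxon 2, Taxon 7, Taxon 8, and Taxon 9 show the derived state '1' for II, supporting them as a clade.
III (derived state '1') is shared by Taxon 4 and Taxon 6 — a synapomorphy uniting that clade.
IV: derived state '1' in Taxon 2, Taxon 7, and Taxon 8 only — synapomorphy for {Taxon 2, Taxon 7, Taxon 8}.
All ingroup taxa share the derived state '1' for V; it defines the ingroup but does not resolve relationships within it.
Most parsimonious ingroup topology: ((Taxon 9,((Taxon 8,Taxon 7),Taxon 2)),(Taxon 4,Taxon 6)).
Taxon 8 and Taxon 7 share a more recent common ancestor with each other than either does with Taxon 4, so Taxon 4 is the least closely related of the three.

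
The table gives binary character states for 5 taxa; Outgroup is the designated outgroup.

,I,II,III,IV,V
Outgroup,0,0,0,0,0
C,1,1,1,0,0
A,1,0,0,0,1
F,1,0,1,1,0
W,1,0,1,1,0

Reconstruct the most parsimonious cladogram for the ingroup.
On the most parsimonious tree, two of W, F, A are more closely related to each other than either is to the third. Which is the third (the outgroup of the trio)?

The outgroup has state '0' for every character, so '1' is the derived state throughout.
I (derived state '1') is shared by all ingroup taxa — unites the whole ingroup.
II: derived state '1' in C only — an autapomorphy, so it tells us nothing about relationships among taxa.
Only C, F, and W show the derived state '1' for III, supporting them as a clade.
IV (derived state '1') is shared by F and W — a synapomorphy uniting that clade.
V: derived state '1' in A only — an autapomorphy, so it tells us nothing about relationships among taxa.
Most parsimonious ingroup topology: ((C,(F,W)),A).
F and W share a more recent common ancestor with each other than either does with A, so A is the least closely related of the three.

A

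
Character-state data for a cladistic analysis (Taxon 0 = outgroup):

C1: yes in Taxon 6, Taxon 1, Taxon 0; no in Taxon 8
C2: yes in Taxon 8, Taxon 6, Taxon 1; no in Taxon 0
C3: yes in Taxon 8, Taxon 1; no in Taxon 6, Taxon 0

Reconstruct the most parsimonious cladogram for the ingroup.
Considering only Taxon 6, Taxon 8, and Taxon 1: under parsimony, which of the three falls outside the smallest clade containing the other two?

Character polarity is set by the outgroup: the derived state is whichever differs from the outgroup's state, so for C1 the derived state is 'no', and for the remaining characters it is 'yes'.
C1: derived state 'no' in Taxon 8 only — an autapomorphy, so it tells us nothing about relationships among taxa.
All ingroup taxa share the derived state 'yes' for C2; it defines the ingroup but does not resolve relationships within it.
C3: derived state 'yes' in Taxon 1 and Taxon 8 only — synapomorphy for {Taxon 1, Taxon 8}.
Most parsimonious ingroup topology: ((Taxon 1,Taxon 8),Taxon 6).
Taxon 1 and Taxon 8 share a more recent common ancestor with each other than either does with Taxon 6, so Taxon 6 is the least closely related of the three.

Taxon 6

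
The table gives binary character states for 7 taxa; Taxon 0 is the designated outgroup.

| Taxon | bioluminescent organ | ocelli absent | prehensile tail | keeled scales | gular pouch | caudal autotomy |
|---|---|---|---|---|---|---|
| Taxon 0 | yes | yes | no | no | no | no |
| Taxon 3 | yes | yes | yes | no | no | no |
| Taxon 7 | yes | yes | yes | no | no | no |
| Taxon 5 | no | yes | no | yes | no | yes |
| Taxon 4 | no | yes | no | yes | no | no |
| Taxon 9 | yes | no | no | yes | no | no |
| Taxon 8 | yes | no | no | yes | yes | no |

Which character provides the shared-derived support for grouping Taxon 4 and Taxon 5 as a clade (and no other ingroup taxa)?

bioluminescent organ

Character polarity is set by the outgroup: the derived state is whichever differs from the outgroup's state, so for bioluminescent organ, ocelli absent the derived state is 'no', and for the remaining characters it is 'yes'.
Only Taxon 4 and Taxon 5 show the derived state 'no' for bioluminescent organ, supporting them as a clade.
ocelli absent (derived state 'no') is shared by Taxon 8 and Taxon 9 — a synapomorphy uniting that clade.
prehensile tail: derived state 'yes' in Taxon 3 and Taxon 7 only — synapomorphy for {Taxon 3, Taxon 7}.
keeled scales: derived state 'yes' in Taxon 4, Taxon 5, Taxon 8, and Taxon 9 only — synapomorphy for {Taxon 4, Taxon 5, Taxon 8, Taxon 9}.
gular pouch (derived state 'yes') is unique to Taxon 8 (autapomorphy; uninformative for grouping).
caudal autotomy (derived state 'yes') is unique to Taxon 5 (autapomorphy; uninformative for grouping).
Most parsimonious ingroup topology: ((Taxon 3,Taxon 7),((Taxon 5,Taxon 4),(Taxon 9,Taxon 8))).
The clade {Taxon 4, Taxon 5} is supported by bioluminescent organ: its derived state 'no' occurs in exactly those taxa and in no other taxon (including the outgroup).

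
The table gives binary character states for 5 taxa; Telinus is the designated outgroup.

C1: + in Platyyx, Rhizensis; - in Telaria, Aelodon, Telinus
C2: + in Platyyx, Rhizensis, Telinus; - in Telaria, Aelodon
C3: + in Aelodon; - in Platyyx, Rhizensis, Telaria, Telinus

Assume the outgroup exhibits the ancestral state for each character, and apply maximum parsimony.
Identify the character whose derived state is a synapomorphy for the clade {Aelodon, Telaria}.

C2

Character polarity is set by the outgroup: the derived state is whichever differs from the outgroup's state, so for C2 the derived state is '-', and for the remaining characters it is '+'.
C1 (derived state '+') is shared by Platyyx and Rhizensis — a synapomorphy uniting that clade.
Only Aelodon and Telaria show the derived state '-' for C2, supporting them as a clade.
C3: derived state '+' in Aelodon only — an autapomorphy, so it tells us nothing about relationships among taxa.
Most parsimonious ingroup topology: ((Aelodon,Telaria),(Rhizensis,Platyyx)).
The clade {Aelodon, Telaria} is supported by C2: its derived state '-' occurs in exactly those taxa and in no other taxon (including the outgroup).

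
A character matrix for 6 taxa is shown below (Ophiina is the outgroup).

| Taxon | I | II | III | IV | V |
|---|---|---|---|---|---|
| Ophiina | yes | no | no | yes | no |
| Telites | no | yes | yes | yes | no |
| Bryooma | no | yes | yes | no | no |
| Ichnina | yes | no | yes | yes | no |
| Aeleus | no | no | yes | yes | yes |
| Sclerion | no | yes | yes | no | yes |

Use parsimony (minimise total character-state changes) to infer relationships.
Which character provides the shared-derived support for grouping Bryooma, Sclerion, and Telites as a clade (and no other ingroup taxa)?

II

Character polarity is set by the outgroup: the derived state is whichever differs from the outgroup's state, so for I, IV the derived state is 'no', and for the remaining characters it is 'yes'.
I (derived state 'no') is shared by Aeleus, Bryooma, Sclerion, and Telites — a synapomorphy uniting that clade.
II: derived state 'yes' in Bryooma, Sclerion, and Telites only — synapomorphy for {Bryooma, Sclerion, Telites}.
III (derived state 'yes') is shared by all ingroup taxa — unites the whole ingroup.
Only Bryooma and Sclerion show the derived state 'no' for IV, supporting them as a clade.
V (state 'yes') occurs in Aeleus and Sclerion but conflicts with the nesting implied by the other characters — most parsimoniously interpreted as homoplasy.
Most parsimonious ingroup topology: (((Telites,(Bryooma,Sclerion)),Aeleus),Ichnina).
The clade {Bryooma, Sclerion, Telites} is supported by II: its derived state 'yes' occurs in exactly those taxa and in no other taxon (including the outgroup).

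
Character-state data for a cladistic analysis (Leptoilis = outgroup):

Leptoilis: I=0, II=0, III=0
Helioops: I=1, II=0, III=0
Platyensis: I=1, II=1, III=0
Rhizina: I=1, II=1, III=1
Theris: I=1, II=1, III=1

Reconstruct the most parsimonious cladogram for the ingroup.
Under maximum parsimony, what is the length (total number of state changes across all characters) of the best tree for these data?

The outgroup has state '0' for every character, so '1' is the derived state throughout.
I (derived state '1') is shared by all ingroup taxa — unites the whole ingroup.
II (derived state '1') is shared by Platyensis, Rhizina, and Theris — a synapomorphy uniting that clade.
III (derived state '1') is shared by Rhizina and Theris — a synapomorphy uniting that clade.
Most parsimonious ingroup topology: (Helioops,(Platyensis,(Rhizina,Theris))).
Changes per character on this tree: I: 1; II: 1; III: 1.
Total = 3.

3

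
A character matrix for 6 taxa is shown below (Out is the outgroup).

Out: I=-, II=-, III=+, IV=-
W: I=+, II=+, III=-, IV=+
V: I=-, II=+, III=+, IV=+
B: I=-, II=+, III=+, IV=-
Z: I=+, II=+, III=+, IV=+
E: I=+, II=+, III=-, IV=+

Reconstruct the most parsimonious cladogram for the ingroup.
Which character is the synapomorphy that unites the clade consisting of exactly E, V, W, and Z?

Character polarity is set by the outgroup: the derived state is whichever differs from the outgroup's state, so for III the derived state is '-', and for the remaining characters it is '+'.
I: derived state '+' in E, W, and Z only — synapomorphy for {E, W, Z}.
II (derived state '+') is shared by all ingroup taxa — unites the whole ingroup.
III: derived state '-' in E and W only — synapomorphy for {E, W}.
Only E, V, W, and Z show the derived state '+' for IV, supporting them as a clade.
Most parsimonious ingroup topology: ((((W,E),Z),V),B).
The clade {E, V, W, Z} is supported by IV: its derived state '+' occurs in exactly those taxa and in no other taxon (including the outgroup).

IV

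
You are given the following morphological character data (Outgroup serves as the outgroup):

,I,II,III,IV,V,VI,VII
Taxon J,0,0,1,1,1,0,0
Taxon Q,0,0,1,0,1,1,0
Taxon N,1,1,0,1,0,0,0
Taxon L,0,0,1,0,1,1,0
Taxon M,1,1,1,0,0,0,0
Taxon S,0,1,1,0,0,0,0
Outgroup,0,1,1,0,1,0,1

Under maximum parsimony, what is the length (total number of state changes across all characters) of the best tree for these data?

8

Character polarity is set by the outgroup: the derived state is whichever differs from the outgroup's state, so for II, III, V, VII the derived state is '0', and for the remaining characters it is '1'.
Only Taxon M and Taxon N show the derived state '1' for I, supporting them as a clade.
Only Taxon J, Taxon L, and Taxon Q show the derived state '0' for II, supporting them as a clade.
III (derived state '0') is unique to Taxon N (autapomorphy; uninformative for grouping).
IV groups Taxon J and Taxon N, which is incompatible with the clades supported by the remaining characters; treating it as convergent (homoplasy) costs fewer steps than any alternative tree.
V (derived state '0') is shared by Taxon M, Taxon N, and Taxon S — a synapomorphy uniting that clade.
VI (derived state '1') is shared by Taxon L and Taxon Q — a synapomorphy uniting that clade.
All ingroup taxa share the derived state '0' for VII; it defines the ingroup but does not resolve relationships within it.
Most parsimonious ingroup topology: (((Taxon L,Taxon Q),Taxon J),((Taxon M,Taxon N),Taxon S)).
Changes per character on this tree: I: 1; II: 1; III: 1; IV: 2; V: 1; VI: 1; VII: 1.
Total = 8.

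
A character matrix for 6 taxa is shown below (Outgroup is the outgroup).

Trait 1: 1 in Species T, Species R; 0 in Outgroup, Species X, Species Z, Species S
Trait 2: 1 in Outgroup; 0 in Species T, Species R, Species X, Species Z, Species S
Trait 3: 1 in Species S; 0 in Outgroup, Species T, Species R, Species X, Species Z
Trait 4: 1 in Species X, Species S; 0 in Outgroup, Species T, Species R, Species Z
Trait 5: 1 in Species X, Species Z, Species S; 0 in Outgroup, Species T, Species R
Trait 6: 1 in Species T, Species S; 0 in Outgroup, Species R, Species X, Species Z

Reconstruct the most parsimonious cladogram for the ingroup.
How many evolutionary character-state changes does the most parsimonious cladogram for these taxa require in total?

7

Character polarity is set by the outgroup: the derived state is whichever differs from the outgroup's state, so for Trait 2 the derived state is '0', and for the remaining characters it is '1'.
Trait 1 (derived state '1') is shared by Species R and Species T — a synapomorphy uniting that clade.
Trait 2 (derived state '0') is shared by all ingroup taxa — unites the whole ingroup.
Trait 3 (derived state '1') is unique to Species S (autapomorphy; uninformative for grouping).
Trait 4 (derived state '1') is shared by Species S and Species X — a synapomorphy uniting that clade.
Trait 5: derived state '1' in Species S, Species X, and Species Z only — synapomorphy for {Species S, Species X, Species Z}.
Trait 6 groups Species S and Species T, which is incompatible with the clades supported by the remaining characters; treating it as convergent (homoplasy) costs fewer steps than any alternative tree.
Most parsimonious ingroup topology: ((Species T,Species R),((Species X,Species S),Species Z)).
Changes per character on this tree: Trait 1: 1; Trait 2: 1; Trait 3: 1; Trait 4: 1; Trait 5: 1; Trait 6: 2.
Total = 7.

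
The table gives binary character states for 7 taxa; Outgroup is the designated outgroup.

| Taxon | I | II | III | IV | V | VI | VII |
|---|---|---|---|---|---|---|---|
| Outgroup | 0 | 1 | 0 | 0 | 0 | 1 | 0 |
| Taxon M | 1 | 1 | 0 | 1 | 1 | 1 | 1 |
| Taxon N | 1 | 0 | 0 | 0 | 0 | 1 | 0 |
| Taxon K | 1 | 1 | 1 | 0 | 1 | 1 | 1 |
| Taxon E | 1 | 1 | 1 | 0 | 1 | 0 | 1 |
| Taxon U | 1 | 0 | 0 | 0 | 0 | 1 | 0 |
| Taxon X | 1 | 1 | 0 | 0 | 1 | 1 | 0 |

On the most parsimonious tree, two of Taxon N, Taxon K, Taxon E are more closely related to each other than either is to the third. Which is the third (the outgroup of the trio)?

Taxon N

Character polarity is set by the outgroup: the derived state is whichever differs from the outgroup's state, so for II, VI the derived state is '0', and for the remaining characters it is '1'.
All ingroup taxa share the derived state '1' for I; it defines the ingroup but does not resolve relationships within it.
II: derived state '0' in Taxon N and Taxon U only — synapomorphy for {Taxon N, Taxon U}.
Only Taxon E and Taxon K show the derived state '1' for III, supporting them as a clade.
IV (derived state '1') is unique to Taxon M (autapomorphy; uninformative for grouping).
V (derived state '1') is shared by Taxon E, Taxon K, Taxon M, and Taxon X — a synapomorphy uniting that clade.
VI: derived state '0' in Taxon E only — an autapomorphy, so it tells us nothing about relationships among taxa.
VII: derived state '1' in Taxon E, Taxon K, and Taxon M only — synapomorphy for {Taxon E, Taxon K, Taxon M}.
Most parsimonious ingroup topology: (((Taxon M,(Taxon K,Taxon E)),Taxon X),(Taxon N,Taxon U)).
Taxon K and Taxon E share a more recent common ancestor with each other than either does with Taxon N, so Taxon N is the least closely related of the three.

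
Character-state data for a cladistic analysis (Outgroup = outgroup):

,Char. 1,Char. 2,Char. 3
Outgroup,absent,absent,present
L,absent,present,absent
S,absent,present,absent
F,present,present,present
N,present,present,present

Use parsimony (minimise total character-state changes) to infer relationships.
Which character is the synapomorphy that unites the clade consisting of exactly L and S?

Char. 3

Character polarity is set by the outgroup: the derived state is whichever differs from the outgroup's state, so for Char. 3 the derived state is 'absent', and for the remaining characters it is 'present'.
Char. 1 (derived state 'present') is shared by F and N — a synapomorphy uniting that clade.
All ingroup taxa share the derived state 'present' for Char. 2; it defines the ingroup but does not resolve relationships within it.
Char. 3 (derived state 'absent') is shared by L and S — a synapomorphy uniting that clade.
Most parsimonious ingroup topology: ((L,S),(F,N)).
The clade {L, S} is supported by Char. 3: its derived state 'absent' occurs in exactly those taxa and in no other taxon (including the outgroup).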